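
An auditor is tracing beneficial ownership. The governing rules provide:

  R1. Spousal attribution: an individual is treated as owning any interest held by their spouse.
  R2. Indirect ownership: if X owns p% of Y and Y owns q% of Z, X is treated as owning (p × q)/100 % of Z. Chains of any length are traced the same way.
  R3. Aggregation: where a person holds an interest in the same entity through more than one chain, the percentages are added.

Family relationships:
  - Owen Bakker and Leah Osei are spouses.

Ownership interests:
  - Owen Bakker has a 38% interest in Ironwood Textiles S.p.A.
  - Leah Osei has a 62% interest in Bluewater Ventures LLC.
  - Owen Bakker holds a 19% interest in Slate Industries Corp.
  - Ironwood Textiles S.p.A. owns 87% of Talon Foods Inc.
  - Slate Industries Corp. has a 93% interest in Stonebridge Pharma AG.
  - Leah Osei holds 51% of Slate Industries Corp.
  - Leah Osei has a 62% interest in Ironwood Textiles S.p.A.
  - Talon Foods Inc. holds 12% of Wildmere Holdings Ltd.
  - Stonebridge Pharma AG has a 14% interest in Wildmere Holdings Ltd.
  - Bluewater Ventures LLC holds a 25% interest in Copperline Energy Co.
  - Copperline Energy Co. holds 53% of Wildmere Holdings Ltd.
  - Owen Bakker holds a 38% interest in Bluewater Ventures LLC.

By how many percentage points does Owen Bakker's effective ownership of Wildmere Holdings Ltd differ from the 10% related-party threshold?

By spousal attribution (R1), Owen Bakker is treated as also owning Leah Osei's interest in Ironwood Textiles S.p.A, giving 38% + 62% = 100%.
By spousal attribution (R1), Owen Bakker is treated as also owning Leah Osei's interest in Bluewater Ventures LLC, giving 38% + 62% = 100%.
By spousal attribution (R1), Owen Bakker is treated as also owning Leah Osei's interest in Slate Industries Corp, giving 19% + 51% = 70%.
Chain via Ironwood Textiles S.p.A. → Talon Foods Inc. (R2): 100% × 87% × 12% = 10.44% of Wildmere Holdings Ltd.
Chain via Bluewater Ventures LLC → Copperline Energy Co. (R2): 100% × 25% × 53% = 13.25% of Wildmere Holdings Ltd.
Chain via Slate Industries Corp. → Stonebridge Pharma AG (R2): 70% × 93% × 14% = 9.114% of Wildmere Holdings Ltd.
Aggregating (R3): 10.44% + 13.25% + 9.114% = 32.804%.
32.804% exceeds the 10% threshold by 22.804 percentage points.

22.804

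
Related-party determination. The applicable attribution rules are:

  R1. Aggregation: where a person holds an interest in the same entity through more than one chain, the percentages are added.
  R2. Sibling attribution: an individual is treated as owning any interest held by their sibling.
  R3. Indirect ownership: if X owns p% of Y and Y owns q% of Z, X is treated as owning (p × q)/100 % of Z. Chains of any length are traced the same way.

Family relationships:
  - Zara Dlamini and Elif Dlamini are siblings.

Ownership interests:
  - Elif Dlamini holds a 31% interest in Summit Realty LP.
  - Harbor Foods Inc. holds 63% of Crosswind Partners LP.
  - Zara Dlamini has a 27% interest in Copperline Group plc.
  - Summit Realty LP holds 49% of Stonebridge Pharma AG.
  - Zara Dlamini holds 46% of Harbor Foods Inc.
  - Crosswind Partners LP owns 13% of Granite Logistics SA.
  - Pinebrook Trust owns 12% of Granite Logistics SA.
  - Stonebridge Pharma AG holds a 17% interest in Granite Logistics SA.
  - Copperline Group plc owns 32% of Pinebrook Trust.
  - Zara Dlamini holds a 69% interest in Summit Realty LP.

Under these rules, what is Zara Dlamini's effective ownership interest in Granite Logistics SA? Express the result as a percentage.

13.1342%

By sibling attribution (R2), Zara Dlamini is treated as also owning Elif Dlamini's interest in Summit Realty LP, giving 69% + 31% = 100%.
Chain via Summit Realty LP → Stonebridge Pharma AG (R3): 100% × 49% × 17% = 8.33% of Granite Logistics SA.
Chain via Copperline Group plc → Pinebrook Trust (R3): 27% × 32% × 12% = 1.0368% of Granite Logistics SA.
Chain via Harbor Foods Inc. → Crosswind Partners LP (R3): 46% × 63% × 13% = 3.7674% of Granite Logistics SA.
Aggregating (R1): 8.33% + 1.0368% + 3.7674% = 13.1342%.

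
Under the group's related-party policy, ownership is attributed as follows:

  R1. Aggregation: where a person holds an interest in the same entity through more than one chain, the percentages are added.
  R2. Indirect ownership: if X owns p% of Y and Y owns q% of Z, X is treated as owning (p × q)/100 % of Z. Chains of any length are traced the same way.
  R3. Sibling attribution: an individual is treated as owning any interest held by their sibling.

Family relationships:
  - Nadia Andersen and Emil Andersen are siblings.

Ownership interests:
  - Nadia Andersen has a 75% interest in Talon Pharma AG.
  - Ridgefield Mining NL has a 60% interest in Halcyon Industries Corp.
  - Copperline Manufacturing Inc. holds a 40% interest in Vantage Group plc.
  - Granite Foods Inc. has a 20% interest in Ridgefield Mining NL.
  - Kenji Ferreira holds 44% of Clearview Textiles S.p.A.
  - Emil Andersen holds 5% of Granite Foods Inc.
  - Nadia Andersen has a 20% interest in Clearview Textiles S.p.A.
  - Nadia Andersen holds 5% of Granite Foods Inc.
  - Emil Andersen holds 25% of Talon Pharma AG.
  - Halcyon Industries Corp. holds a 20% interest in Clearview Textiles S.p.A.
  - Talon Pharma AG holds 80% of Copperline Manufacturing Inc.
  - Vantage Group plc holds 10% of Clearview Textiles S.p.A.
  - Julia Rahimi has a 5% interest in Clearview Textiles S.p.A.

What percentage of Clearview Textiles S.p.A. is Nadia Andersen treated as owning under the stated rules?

23.44%

By sibling attribution (R3), Nadia Andersen is treated as also owning Emil Andersen's interest in Talon Pharma AG, giving 75% + 25% = 100%.
By sibling attribution (R3), Nadia Andersen is treated as also owning Emil Andersen's interest in Granite Foods Inc, giving 5% + 5% = 10%.
Chain via Talon Pharma AG → Copperline Manufacturing Inc. → Vantage Group plc (R2): 100% × 80% × 40% × 10% = 3.2% of Clearview Textiles S.p.A.
Chain via Granite Foods Inc. → Ridgefield Mining NL → Halcyon Industries Corp. (R2): 10% × 20% × 60% × 20% = 0.24% of Clearview Textiles S.p.A.
Direct interest in Clearview Textiles S.p.A: 20%.
Aggregating (R1): 3.2% + 0.24% + 20% = 23.44%.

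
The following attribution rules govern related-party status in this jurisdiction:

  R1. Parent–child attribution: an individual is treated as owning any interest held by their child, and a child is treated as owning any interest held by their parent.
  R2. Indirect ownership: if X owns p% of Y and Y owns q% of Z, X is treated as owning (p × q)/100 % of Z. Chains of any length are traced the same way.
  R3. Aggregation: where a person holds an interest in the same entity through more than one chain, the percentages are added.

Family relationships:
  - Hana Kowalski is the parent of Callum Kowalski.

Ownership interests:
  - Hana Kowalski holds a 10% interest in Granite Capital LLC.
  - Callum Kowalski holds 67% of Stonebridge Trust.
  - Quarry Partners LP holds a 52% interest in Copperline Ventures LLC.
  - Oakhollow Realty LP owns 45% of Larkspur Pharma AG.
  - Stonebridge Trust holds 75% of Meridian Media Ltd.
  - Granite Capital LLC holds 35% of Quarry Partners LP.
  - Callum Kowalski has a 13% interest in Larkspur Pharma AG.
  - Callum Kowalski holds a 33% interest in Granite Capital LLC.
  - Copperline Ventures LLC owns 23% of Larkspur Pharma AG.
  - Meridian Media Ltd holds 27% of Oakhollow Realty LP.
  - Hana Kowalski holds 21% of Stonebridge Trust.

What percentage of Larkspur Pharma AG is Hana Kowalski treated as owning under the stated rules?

22.81898%

By parent–child attribution (R1), Hana Kowalski is treated as also owning Callum Kowalski's interest in Stonebridge Trust, giving 21% + 67% = 88%.
By parent–child attribution (R1), Hana Kowalski is treated as also owning Callum Kowalski's interest in Granite Capital LLC, giving 10% + 33% = 43%.
By parent–child attribution (R1), Hana Kowalski is treated as owning Callum Kowalski's 13% interest in Larkspur Pharma AG.
Chain via Stonebridge Trust → Meridian Media Ltd → Oakhollow Realty LP (R2): 88% × 75% × 27% × 45% = 8.019% of Larkspur Pharma AG.
Chain via Granite Capital LLC → Quarry Partners LP → Copperline Ventures LLC (R2): 43% × 35% × 52% × 23% = 1.79998% of Larkspur Pharma AG.
Direct interest in Larkspur Pharma AG: 13%.
Aggregating (R3): 8.019% + 1.79998% + 13% = 22.81898%.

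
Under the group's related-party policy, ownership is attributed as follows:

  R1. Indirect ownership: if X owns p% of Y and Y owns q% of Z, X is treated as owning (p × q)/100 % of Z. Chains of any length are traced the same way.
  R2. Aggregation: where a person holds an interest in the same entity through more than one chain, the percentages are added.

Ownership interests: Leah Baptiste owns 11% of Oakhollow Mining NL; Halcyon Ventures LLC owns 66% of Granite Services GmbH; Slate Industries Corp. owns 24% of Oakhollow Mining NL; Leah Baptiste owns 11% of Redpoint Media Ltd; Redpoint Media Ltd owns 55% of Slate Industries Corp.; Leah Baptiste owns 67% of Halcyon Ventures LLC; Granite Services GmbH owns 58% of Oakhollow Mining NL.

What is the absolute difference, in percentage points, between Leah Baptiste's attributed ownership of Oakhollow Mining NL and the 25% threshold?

13.0996

Chain via Redpoint Media Ltd → Slate Industries Corp. (R1): 11% × 55% × 24% = 1.452% of Oakhollow Mining NL.
Chain via Halcyon Ventures LLC → Granite Services GmbH (R1): 67% × 66% × 58% = 25.6476% of Oakhollow Mining NL.
Direct interest in Oakhollow Mining NL: 11%.
Aggregating (R2): 1.452% + 25.6476% + 11% = 38.0996%.
38.0996% exceeds the 25% threshold by 13.0996 percentage points.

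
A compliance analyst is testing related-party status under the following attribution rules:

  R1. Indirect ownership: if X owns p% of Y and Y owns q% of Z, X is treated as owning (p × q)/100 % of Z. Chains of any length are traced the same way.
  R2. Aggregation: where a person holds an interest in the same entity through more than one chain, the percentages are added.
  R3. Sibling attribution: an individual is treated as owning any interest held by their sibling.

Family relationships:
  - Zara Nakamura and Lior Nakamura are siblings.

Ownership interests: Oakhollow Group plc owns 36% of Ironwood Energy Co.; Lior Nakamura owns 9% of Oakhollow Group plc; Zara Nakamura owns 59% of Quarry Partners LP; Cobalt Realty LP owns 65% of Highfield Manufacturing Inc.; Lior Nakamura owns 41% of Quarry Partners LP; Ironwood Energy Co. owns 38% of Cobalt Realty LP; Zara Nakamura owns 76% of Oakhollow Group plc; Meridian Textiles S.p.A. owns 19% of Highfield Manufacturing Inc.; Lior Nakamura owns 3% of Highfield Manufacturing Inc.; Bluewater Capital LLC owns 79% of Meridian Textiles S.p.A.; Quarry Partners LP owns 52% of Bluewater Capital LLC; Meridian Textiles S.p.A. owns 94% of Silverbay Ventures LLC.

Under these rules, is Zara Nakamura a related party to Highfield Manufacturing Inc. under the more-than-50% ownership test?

No

By sibling attribution (R3), Zara Nakamura is treated as also owning Lior Nakamura's interest in Oakhollow Group plc, giving 76% + 9% = 85%.
By sibling attribution (R3), Zara Nakamura is treated as also owning Lior Nakamura's interest in Quarry Partners LP, giving 59% + 41% = 100%.
By sibling attribution (R3), Zara Nakamura is treated as owning Lior Nakamura's 3% interest in Highfield Manufacturing Inc.
Chain via Oakhollow Group plc → Ironwood Energy Co. → Cobalt Realty LP (R1): 85% × 36% × 38% × 65% = 7.5582% of Highfield Manufacturing Inc.
Chain via Quarry Partners LP → Bluewater Capital LLC → Meridian Textiles S.p.A. (R1): 100% × 52% × 79% × 19% = 7.8052% of Highfield Manufacturing Inc.
Direct interest in Highfield Manufacturing Inc: 3%.
Aggregating (R2): 7.5582% + 7.8052% + 3% = 18.3634%.
18.3634% does not exceed the 50% threshold, so Zara is not a related party to Highfield Manufacturing Inc.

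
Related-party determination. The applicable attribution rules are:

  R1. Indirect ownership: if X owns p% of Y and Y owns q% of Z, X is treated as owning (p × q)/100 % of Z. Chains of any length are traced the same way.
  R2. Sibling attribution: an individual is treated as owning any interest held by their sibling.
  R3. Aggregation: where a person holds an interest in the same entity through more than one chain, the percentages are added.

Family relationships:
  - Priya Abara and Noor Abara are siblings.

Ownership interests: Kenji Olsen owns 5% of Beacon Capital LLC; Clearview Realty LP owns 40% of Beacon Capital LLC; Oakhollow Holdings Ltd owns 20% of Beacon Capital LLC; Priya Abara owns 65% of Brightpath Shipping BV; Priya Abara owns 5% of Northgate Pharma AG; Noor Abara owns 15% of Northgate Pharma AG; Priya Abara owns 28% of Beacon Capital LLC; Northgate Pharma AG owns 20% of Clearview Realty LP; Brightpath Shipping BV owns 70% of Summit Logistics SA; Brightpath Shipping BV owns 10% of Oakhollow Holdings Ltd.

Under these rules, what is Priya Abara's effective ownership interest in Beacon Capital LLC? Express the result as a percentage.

By sibling attribution (R2), Priya Abara is treated as also owning Noor Abara's interest in Northgate Pharma AG, giving 5% + 15% = 20%.
Chain via Brightpath Shipping BV → Oakhollow Holdings Ltd (R1): 65% × 10% × 20% = 1.3% of Beacon Capital LLC.
Chain via Northgate Pharma AG → Clearview Realty LP (R1): 20% × 20% × 40% = 1.6% of Beacon Capital LLC.
Direct interest in Beacon Capital LLC: 28%.
Aggregating (R3): 1.3% + 1.6% + 28% = 30.9%.

30.9%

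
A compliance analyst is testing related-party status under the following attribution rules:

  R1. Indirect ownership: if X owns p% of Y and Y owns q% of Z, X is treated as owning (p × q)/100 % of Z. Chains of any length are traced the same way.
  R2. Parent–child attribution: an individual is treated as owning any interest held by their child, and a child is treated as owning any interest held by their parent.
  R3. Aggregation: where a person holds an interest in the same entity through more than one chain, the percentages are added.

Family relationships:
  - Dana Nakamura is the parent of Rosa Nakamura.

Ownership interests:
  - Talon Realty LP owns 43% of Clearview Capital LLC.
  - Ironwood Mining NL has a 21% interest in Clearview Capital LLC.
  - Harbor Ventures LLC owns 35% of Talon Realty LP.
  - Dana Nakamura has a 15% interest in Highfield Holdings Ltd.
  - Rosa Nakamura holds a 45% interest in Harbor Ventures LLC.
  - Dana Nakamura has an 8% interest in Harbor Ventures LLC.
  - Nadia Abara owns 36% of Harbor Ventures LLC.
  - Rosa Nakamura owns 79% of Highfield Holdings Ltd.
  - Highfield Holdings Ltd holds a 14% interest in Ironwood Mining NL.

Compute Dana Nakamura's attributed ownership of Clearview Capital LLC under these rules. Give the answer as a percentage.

By parent–child attribution (R2), Dana Nakamura is treated as also owning Rosa Nakamura's interest in Highfield Holdings Ltd, giving 15% + 79% = 94%.
By parent–child attribution (R2), Dana Nakamura is treated as also owning Rosa Nakamura's interest in Harbor Ventures LLC, giving 8% + 45% = 53%.
Chain via Highfield Holdings Ltd → Ironwood Mining NL (R1): 94% × 14% × 21% = 2.7636% of Clearview Capital LLC.
Chain via Harbor Ventures LLC → Talon Realty LP (R1): 53% × 35% × 43% = 7.9765% of Clearview Capital LLC.
Aggregating (R3): 2.7636% + 7.9765% = 10.7401%.

10.7401%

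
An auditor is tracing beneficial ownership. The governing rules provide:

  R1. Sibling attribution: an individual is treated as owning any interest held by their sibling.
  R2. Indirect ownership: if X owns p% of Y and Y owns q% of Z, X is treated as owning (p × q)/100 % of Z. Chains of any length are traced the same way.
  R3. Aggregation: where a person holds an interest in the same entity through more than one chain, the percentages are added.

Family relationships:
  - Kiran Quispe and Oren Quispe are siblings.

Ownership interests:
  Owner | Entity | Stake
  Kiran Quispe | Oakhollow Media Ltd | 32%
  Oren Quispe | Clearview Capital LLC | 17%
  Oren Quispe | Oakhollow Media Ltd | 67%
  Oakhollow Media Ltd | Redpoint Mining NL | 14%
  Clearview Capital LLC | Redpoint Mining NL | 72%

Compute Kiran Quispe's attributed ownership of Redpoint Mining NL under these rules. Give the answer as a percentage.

26.1%

By sibling attribution (R1), Kiran Quispe is treated as also owning Oren Quispe's interest in Oakhollow Media Ltd, giving 32% + 67% = 99%.
By sibling attribution (R1), Kiran Quispe is treated as owning Oren Quispe's 17% interest in Clearview Capital LLC.
Chain via Oakhollow Media Ltd (R2): 99% × 14% = 13.86% of Redpoint Mining NL.
Chain via Clearview Capital LLC (R2): 17% × 72% = 12.24% of Redpoint Mining NL.
Aggregating (R3): 13.86% + 12.24% = 26.1%.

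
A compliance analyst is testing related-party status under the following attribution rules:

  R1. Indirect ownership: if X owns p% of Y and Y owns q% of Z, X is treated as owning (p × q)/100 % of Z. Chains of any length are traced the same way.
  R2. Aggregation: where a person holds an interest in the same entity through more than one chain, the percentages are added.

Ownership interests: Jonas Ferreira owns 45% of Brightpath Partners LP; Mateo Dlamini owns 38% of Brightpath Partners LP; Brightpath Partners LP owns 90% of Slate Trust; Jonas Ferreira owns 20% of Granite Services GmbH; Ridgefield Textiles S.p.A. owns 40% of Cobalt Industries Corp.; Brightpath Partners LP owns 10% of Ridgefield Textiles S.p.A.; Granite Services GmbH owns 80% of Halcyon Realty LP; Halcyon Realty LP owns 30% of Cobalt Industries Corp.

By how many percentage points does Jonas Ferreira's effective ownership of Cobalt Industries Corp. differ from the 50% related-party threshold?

43.4

Chain via Brightpath Partners LP → Ridgefield Textiles S.p.A. (R1): 45% × 10% × 40% = 1.8% of Cobalt Industries Corp.
Chain via Granite Services GmbH → Halcyon Realty LP (R1): 20% × 80% × 30% = 4.8% of Cobalt Industries Corp.
Aggregating (R2): 1.8% + 4.8% = 6.6%.
6.6% falls short of the 50% threshold by 43.4 percentage points.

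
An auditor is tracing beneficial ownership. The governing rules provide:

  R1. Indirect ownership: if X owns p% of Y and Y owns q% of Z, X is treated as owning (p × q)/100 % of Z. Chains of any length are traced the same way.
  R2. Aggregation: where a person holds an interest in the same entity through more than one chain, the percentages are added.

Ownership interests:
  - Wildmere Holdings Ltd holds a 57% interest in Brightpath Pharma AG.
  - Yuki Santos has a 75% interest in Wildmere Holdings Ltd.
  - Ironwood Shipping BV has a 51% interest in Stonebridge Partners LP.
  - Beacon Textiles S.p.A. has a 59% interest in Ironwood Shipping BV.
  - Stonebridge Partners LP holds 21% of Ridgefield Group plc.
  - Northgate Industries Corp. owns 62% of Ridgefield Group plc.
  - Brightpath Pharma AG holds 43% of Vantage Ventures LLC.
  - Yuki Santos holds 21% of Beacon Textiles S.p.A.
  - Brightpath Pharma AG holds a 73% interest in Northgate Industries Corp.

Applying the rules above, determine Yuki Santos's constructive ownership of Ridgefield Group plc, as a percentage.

20.675619%

Chain via Wildmere Holdings Ltd → Brightpath Pharma AG → Northgate Industries Corp. (R1): 75% × 57% × 73% × 62% = 19.34865% of Ridgefield Group plc.
Chain via Beacon Textiles S.p.A. → Ironwood Shipping BV → Stonebridge Partners LP (R1): 21% × 59% × 51% × 21% = 1.326969% of Ridgefield Group plc.
Aggregating (R2): 19.34865% + 1.326969% = 20.675619%.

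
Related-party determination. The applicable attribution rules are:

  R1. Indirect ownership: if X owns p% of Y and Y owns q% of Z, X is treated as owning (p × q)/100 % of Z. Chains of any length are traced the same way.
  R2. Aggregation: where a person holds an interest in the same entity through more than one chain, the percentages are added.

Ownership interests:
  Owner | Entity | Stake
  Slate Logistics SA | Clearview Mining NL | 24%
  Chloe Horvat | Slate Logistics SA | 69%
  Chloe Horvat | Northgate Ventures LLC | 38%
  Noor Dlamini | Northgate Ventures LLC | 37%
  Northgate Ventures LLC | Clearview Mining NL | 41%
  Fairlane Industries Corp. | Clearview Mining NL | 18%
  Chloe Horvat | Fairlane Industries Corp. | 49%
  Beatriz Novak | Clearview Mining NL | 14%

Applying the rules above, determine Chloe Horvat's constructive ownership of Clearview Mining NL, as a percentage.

40.96%

Chain via Slate Logistics SA (R1): 69% × 24% = 16.56% of Clearview Mining NL.
Chain via Fairlane Industries Corp. (R1): 49% × 18% = 8.82% of Clearview Mining NL.
Chain via Northgate Ventures LLC (R1): 38% × 41% = 15.58% of Clearview Mining NL.
Aggregating (R2): 16.56% + 8.82% + 15.58% = 40.96%.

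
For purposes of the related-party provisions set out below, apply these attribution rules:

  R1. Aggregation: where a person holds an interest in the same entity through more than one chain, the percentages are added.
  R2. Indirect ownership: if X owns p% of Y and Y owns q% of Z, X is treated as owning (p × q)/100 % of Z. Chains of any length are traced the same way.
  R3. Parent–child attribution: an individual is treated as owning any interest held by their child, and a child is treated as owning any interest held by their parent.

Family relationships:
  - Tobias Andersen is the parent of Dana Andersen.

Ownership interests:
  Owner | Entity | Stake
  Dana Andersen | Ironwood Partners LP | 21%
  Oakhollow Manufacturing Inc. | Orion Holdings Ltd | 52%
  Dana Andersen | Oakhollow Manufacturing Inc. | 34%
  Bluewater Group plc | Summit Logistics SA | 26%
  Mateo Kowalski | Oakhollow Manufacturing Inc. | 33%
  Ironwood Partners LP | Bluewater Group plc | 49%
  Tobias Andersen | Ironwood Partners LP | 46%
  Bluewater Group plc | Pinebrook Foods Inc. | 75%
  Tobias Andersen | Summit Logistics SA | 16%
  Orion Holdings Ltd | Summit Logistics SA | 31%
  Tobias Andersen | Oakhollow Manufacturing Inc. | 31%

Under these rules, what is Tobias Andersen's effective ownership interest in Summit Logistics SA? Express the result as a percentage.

35.0138%

By parent–child attribution (R3), Tobias Andersen is treated as also owning Dana Andersen's interest in Oakhollow Manufacturing Inc, giving 31% + 34% = 65%.
By parent–child attribution (R3), Tobias Andersen is treated as also owning Dana Andersen's interest in Ironwood Partners LP, giving 46% + 21% = 67%.
Chain via Oakhollow Manufacturing Inc. → Orion Holdings Ltd (R2): 65% × 52% × 31% = 10.478% of Summit Logistics SA.
Chain via Ironwood Partners LP → Bluewater Group plc (R2): 67% × 49% × 26% = 8.5358% of Summit Logistics SA.
Direct interest in Summit Logistics SA: 16%.
Aggregating (R1): 10.478% + 8.5358% + 16% = 35.0138%.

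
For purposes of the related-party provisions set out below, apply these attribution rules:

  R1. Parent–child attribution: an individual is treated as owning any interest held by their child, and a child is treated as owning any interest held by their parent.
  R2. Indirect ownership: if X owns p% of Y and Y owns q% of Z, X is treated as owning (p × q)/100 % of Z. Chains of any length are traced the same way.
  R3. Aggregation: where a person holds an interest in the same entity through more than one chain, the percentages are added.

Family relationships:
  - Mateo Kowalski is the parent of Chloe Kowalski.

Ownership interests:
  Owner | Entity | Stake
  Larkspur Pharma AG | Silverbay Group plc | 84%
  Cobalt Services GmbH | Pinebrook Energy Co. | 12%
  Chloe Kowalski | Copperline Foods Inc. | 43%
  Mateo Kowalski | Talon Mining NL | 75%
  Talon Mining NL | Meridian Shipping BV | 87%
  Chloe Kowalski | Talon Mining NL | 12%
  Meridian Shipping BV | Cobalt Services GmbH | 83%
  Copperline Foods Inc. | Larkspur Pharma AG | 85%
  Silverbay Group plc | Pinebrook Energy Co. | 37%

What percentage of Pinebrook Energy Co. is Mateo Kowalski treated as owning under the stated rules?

By parent–child attribution (R1), Mateo Kowalski is treated as also owning Chloe Kowalski's interest in Talon Mining NL, giving 75% + 12% = 87%.
By parent–child attribution (R1), Mateo Kowalski is treated as owning Chloe Kowalski's 43% interest in Copperline Foods Inc.
Chain via Talon Mining NL → Meridian Shipping BV → Cobalt Services GmbH (R2): 87% × 87% × 83% × 12% = 7.538724% of Pinebrook Energy Co.
Chain via Copperline Foods Inc. → Larkspur Pharma AG → Silverbay Group plc (R2): 43% × 85% × 84% × 37% = 11.35974% of Pinebrook Energy Co.
Aggregating (R3): 7.538724% + 11.35974% = 18.898464%.

18.898464%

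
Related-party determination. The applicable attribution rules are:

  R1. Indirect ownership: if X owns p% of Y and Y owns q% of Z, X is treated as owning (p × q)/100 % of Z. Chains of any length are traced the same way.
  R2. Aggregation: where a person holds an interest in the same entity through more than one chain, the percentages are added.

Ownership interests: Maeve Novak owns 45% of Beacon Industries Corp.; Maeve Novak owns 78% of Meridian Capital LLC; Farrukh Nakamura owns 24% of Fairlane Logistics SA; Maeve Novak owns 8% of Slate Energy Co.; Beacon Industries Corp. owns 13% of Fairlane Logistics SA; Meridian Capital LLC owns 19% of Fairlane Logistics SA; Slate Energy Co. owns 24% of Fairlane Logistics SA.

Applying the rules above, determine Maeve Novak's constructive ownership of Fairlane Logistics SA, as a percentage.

Chain via Slate Energy Co. (R1): 8% × 24% = 1.92% of Fairlane Logistics SA.
Chain via Meridian Capital LLC (R1): 78% × 19% = 14.82% of Fairlane Logistics SA.
Chain via Beacon Industries Corp. (R1): 45% × 13% = 5.85% of Fairlane Logistics SA.
Aggregating (R2): 1.92% + 14.82% + 5.85% = 22.59%.

22.59%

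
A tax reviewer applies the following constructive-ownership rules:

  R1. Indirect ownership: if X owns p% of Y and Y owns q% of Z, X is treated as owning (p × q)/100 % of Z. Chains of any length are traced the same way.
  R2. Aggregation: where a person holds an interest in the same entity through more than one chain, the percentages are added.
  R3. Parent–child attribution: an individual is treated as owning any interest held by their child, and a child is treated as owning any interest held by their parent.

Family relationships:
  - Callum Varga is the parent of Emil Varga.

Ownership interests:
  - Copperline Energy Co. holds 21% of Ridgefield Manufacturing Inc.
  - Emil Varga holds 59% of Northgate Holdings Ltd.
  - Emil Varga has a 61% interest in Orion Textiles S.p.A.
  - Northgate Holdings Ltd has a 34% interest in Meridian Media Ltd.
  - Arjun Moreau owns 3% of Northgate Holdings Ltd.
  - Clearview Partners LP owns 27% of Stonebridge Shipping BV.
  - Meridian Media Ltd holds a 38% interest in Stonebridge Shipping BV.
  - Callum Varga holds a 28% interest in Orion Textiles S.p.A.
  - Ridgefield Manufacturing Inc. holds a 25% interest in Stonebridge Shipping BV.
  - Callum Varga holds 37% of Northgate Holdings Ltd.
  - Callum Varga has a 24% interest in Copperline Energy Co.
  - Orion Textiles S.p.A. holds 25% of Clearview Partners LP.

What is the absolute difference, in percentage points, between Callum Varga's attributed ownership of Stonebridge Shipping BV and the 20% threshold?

By parent–child attribution (R3), Callum Varga is treated as also owning Emil Varga's interest in Northgate Holdings Ltd, giving 37% + 59% = 96%.
By parent–child attribution (R3), Callum Varga is treated as also owning Emil Varga's interest in Orion Textiles S.p.A, giving 28% + 61% = 89%.
Chain via Copperline Energy Co. → Ridgefield Manufacturing Inc. (R1): 24% × 21% × 25% = 1.26% of Stonebridge Shipping BV.
Chain via Northgate Holdings Ltd → Meridian Media Ltd (R1): 96% × 34% × 38% = 12.4032% of Stonebridge Shipping BV.
Chain via Orion Textiles S.p.A. → Clearview Partners LP (R1): 89% × 25% × 27% = 6.0075% of Stonebridge Shipping BV.
Aggregating (R2): 1.26% + 12.4032% + 6.0075% = 19.6707%.
19.6707% falls short of the 20% threshold by 0.3293 percentage points.

0.3293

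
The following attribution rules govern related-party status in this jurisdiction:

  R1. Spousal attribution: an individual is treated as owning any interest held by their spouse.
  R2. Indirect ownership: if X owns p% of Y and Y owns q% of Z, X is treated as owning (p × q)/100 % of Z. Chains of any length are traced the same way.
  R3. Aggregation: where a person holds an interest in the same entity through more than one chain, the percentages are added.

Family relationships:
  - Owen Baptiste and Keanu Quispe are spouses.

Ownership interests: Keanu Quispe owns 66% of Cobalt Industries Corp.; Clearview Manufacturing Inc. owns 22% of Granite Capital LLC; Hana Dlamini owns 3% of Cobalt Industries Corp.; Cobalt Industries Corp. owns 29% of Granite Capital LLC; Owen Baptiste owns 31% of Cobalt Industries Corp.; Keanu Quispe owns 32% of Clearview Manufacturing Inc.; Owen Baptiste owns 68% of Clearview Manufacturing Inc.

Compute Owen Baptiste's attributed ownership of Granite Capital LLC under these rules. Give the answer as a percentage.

By spousal attribution (R1), Owen Baptiste is treated as also owning Keanu Quispe's interest in Cobalt Industries Corp, giving 31% + 66% = 97%.
By spousal attribution (R1), Owen Baptiste is treated as also owning Keanu Quispe's interest in Clearview Manufacturing Inc, giving 68% + 32% = 100%.
Chain via Cobalt Industries Corp. (R2): 97% × 29% = 28.13% of Granite Capital LLC.
Chain via Clearview Manufacturing Inc. (R2): 100% × 22% = 22% of Granite Capital LLC.
Aggregating (R3): 28.13% + 22% = 50.13%.

50.13%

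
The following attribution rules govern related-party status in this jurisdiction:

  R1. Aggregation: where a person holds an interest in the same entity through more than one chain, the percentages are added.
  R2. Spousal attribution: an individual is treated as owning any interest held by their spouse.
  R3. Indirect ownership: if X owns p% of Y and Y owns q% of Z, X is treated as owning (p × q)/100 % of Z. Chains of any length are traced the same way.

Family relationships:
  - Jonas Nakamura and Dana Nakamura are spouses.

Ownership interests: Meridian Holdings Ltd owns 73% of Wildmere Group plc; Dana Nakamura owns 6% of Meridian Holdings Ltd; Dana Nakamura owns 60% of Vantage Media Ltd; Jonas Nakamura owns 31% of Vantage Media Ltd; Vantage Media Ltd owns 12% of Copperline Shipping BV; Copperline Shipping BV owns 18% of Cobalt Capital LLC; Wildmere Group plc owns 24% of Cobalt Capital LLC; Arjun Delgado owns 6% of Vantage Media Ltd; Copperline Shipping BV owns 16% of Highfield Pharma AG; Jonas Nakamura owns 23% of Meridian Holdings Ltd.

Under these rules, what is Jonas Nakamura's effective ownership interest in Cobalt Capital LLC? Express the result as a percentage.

7.0464%

By spousal attribution (R2), Jonas Nakamura is treated as also owning Dana Nakamura's interest in Meridian Holdings Ltd, giving 23% + 6% = 29%.
By spousal attribution (R2), Jonas Nakamura is treated as also owning Dana Nakamura's interest in Vantage Media Ltd, giving 31% + 60% = 91%.
Chain via Meridian Holdings Ltd → Wildmere Group plc (R3): 29% × 73% × 24% = 5.0808% of Cobalt Capital LLC.
Chain via Vantage Media Ltd → Copperline Shipping BV (R3): 91% × 12% × 18% = 1.9656% of Cobalt Capital LLC.
Aggregating (R1): 5.0808% + 1.9656% = 7.0464%.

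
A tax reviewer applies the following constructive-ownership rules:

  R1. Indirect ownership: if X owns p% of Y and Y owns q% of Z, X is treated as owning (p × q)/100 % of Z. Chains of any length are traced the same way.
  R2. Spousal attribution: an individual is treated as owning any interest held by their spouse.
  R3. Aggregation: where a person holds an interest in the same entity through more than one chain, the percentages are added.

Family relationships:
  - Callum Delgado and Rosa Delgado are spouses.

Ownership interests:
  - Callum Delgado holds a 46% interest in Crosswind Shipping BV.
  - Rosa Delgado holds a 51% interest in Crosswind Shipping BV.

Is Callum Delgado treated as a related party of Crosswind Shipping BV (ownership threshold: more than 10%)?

By spousal attribution (R2), Callum Delgado is treated as also owning Rosa Delgado's interest in Crosswind Shipping BV, giving 46% + 51% = 97%.
Direct interest in Crosswind Shipping BV: 97%.
97% exceeds the 10% threshold, so Callum is a related party to Crosswind Shipping BV.

Yes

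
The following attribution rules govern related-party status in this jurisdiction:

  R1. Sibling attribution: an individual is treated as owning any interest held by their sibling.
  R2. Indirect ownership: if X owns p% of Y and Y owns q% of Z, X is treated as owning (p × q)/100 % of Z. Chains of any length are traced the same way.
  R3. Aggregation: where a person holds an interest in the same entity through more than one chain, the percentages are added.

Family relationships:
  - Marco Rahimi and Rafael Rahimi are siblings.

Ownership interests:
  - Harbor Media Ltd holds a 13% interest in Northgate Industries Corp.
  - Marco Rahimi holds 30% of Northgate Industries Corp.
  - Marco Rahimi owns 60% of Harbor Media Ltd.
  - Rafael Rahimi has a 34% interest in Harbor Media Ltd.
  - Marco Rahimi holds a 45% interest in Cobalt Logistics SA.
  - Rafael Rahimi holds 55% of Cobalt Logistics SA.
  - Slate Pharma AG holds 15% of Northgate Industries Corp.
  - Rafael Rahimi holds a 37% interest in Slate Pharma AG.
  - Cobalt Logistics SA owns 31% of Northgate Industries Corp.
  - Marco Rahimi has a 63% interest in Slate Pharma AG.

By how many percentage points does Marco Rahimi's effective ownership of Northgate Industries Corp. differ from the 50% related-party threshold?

38.22

By sibling attribution (R1), Marco Rahimi is treated as also owning Rafael Rahimi's interest in Cobalt Logistics SA, giving 45% + 55% = 100%.
By sibling attribution (R1), Marco Rahimi is treated as also owning Rafael Rahimi's interest in Slate Pharma AG, giving 63% + 37% = 100%.
By sibling attribution (R1), Marco Rahimi is treated as also owning Rafael Rahimi's interest in Harbor Media Ltd, giving 60% + 34% = 94%.
Chain via Cobalt Logistics SA (R2): 100% × 31% = 31% of Northgate Industries Corp.
Chain via Slate Pharma AG (R2): 100% × 15% = 15% of Northgate Industries Corp.
Chain via Harbor Media Ltd (R2): 94% × 13% = 12.22% of Northgate Industries Corp.
Direct interest in Northgate Industries Corp: 30%.
Aggregating (R3): 31% + 15% + 12.22% + 30% = 88.22%.
88.22% exceeds the 50% threshold by 38.22 percentage points.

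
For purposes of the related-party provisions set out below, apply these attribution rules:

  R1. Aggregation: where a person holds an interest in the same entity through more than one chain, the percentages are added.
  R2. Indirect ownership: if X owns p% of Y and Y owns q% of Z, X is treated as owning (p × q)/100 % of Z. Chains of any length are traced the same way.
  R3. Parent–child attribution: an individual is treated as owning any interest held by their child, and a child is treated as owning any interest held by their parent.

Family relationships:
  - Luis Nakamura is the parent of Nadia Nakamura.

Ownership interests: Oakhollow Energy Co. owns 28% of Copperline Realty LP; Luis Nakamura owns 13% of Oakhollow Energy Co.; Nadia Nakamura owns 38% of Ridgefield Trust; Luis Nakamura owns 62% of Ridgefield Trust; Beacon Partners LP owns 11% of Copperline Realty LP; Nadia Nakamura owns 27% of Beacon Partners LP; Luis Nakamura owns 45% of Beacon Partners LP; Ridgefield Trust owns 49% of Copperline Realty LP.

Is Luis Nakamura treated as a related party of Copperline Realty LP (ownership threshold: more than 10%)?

By parent–child attribution (R3), Luis Nakamura is treated as also owning Nadia Nakamura's interest in Ridgefield Trust, giving 62% + 38% = 100%.
By parent–child attribution (R3), Luis Nakamura is treated as also owning Nadia Nakamura's interest in Beacon Partners LP, giving 45% + 27% = 72%.
Chain via Ridgefield Trust (R2): 100% × 49% = 49% of Copperline Realty LP.
Chain via Oakhollow Energy Co. (R2): 13% × 28% = 3.64% of Copperline Realty LP.
Chain via Beacon Partners LP (R2): 72% × 11% = 7.92% of Copperline Realty LP.
Aggregating (R1): 49% + 3.64% + 7.92% = 60.56%.
60.56% exceeds the 10% threshold, so Luis is a related party to Copperline Realty LP.

Yes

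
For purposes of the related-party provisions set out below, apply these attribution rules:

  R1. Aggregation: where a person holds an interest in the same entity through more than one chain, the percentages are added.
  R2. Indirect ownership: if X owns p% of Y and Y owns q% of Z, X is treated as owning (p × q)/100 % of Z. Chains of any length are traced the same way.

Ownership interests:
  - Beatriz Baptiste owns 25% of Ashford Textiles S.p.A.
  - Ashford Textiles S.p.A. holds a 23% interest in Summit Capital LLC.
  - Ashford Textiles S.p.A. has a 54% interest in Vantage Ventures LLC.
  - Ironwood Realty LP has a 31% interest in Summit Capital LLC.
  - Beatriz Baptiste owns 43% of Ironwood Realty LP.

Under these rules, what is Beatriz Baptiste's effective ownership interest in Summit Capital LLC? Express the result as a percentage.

Chain via Ironwood Realty LP (R2): 43% × 31% = 13.33% of Summit Capital LLC.
Chain via Ashford Textiles S.p.A. (R2): 25% × 23% = 5.75% of Summit Capital LLC.
Aggregating (R1): 13.33% + 5.75% = 19.08%.

19.08%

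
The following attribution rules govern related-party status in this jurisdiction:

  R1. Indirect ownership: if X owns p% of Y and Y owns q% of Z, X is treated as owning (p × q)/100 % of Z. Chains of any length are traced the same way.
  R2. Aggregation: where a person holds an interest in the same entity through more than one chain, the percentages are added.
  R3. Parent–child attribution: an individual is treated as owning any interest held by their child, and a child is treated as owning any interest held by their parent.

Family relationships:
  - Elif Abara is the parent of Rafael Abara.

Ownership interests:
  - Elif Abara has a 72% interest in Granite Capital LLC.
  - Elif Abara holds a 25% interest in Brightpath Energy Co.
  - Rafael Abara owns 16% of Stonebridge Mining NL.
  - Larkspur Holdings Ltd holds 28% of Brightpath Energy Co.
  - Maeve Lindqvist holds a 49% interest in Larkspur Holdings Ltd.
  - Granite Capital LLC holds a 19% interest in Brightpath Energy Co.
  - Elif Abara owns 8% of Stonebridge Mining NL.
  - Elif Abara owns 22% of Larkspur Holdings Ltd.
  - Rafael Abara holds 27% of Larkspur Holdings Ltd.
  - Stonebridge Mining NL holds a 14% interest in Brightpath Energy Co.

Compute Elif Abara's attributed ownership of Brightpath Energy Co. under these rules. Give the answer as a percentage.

By parent–child attribution (R3), Elif Abara is treated as also owning Rafael Abara's interest in Stonebridge Mining NL, giving 8% + 16% = 24%.
By parent–child attribution (R3), Elif Abara is treated as also owning Rafael Abara's interest in Larkspur Holdings Ltd, giving 22% + 27% = 49%.
Chain via Granite Capital LLC (R1): 72% × 19% = 13.68% of Brightpath Energy Co.
Chain via Stonebridge Mining NL (R1): 24% × 14% = 3.36% of Brightpath Energy Co.
Chain via Larkspur Holdings Ltd (R1): 49% × 28% = 13.72% of Brightpath Energy Co.
Direct interest in Brightpath Energy Co: 25%.
Aggregating (R2): 13.68% + 3.36% + 13.72% + 25% = 55.76%.

55.76%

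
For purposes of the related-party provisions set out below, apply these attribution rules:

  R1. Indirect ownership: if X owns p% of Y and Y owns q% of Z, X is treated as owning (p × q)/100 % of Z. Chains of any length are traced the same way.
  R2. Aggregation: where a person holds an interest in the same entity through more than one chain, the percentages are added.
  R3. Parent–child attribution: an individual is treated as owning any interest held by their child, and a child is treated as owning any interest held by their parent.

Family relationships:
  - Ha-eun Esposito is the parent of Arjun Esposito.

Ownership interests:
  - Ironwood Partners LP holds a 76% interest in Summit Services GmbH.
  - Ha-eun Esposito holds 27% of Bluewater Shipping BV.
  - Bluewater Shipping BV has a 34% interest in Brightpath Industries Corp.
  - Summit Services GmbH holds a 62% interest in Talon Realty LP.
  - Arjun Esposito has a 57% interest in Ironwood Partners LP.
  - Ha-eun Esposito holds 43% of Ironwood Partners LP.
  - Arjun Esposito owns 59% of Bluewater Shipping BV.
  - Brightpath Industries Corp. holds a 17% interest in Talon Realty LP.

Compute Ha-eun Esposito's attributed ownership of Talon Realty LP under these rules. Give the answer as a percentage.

By parent–child attribution (R3), Ha-eun Esposito is treated as also owning Arjun Esposito's interest in Bluewater Shipping BV, giving 27% + 59% = 86%.
By parent–child attribution (R3), Ha-eun Esposito is treated as also owning Arjun Esposito's interest in Ironwood Partners LP, giving 43% + 57% = 100%.
Chain via Bluewater Shipping BV → Brightpath Industries Corp. (R1): 86% × 34% × 17% = 4.9708% of Talon Realty LP.
Chain via Ironwood Partners LP → Summit Services GmbH (R1): 100% × 76% × 62% = 47.12% of Talon Realty LP.
Aggregating (R2): 4.9708% + 47.12% = 52.0908%.

52.0908%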